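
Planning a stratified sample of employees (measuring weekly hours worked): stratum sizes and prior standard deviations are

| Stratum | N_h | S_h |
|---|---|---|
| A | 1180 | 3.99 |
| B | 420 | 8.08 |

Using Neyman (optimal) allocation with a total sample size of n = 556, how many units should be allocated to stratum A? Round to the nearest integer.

323

Neyman allocation: n_h = n · N_h S_h / Σ N_i S_i, with n = 556.
  stratum A: N_h·S_h = 1180·3.99 = 4708.20
  stratum B: N_h·S_h = 420·8.08 = 3393.60
Σ N_h S_h = 8101.80
n for stratum A = 556·4708.20/8101.80 = 323.108 → 323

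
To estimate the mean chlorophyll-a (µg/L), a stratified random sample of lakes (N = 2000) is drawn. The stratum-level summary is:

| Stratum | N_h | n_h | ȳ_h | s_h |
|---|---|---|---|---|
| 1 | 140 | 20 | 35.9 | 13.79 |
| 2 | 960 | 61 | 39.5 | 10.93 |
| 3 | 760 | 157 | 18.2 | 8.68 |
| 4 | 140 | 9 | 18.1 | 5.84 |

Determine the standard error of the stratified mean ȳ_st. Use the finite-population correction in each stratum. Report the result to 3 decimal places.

SE(ȳ_st) ≈ 0.731

V̂(ȳ_st) = Σ W_h² (1 − n_h/N_h) s_h²/n_h, with W_h = N_h/N and N = 2000:
  stratum 1: (140/2000)²·(1 − 20/140)·13.79²/20 = 0.0399345
  stratum 2: (960/2000)²·(1 − 61/960)·10.93²/61 = 0.422553
  stratum 3: (760/2000)²·(1 − 157/760)·8.68²/157 = 0.0549808
  stratum 4: (140/2000)²·(1 − 9/140)·5.84²/9 = 0.0173749
V̂(ȳ_st) = 0.534843
SE(ȳ_st) = √0.534843 = 0.73133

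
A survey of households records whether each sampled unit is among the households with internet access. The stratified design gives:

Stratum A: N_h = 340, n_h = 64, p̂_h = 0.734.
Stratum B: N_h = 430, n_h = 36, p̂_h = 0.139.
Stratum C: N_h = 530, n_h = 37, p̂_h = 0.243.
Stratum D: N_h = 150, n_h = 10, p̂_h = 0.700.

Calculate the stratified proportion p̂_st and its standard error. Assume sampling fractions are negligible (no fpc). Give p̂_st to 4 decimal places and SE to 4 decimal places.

p̂_st ≈ 0.3746, SE ≈ 0.0375

N = 1450; stratum weights W_h = N_h/N.
p̂_st = Σ W_h p̂_h = (340·0.734 + 430·0.139 + 530·0.243 + 150·0.700)/1450 = 0.37457
V̂(p̂_st) = Σ W_h² p̂_h(1−p̂_h)/(n_h−1):
  stratum A: (340/1450)²·0.734·0.266/63 = 0.000170396
  stratum B: (430/1450)²·0.139·0.861/35 = 0.000300712
  stratum C: (530/1450)²·0.243·0.757/36 = 0.000682677
  stratum D: (150/1450)²·0.700·0.300/9 = 0.000249703
V̂(p̂_st) = 0.00140349; SE = √V̂ = 0.0374632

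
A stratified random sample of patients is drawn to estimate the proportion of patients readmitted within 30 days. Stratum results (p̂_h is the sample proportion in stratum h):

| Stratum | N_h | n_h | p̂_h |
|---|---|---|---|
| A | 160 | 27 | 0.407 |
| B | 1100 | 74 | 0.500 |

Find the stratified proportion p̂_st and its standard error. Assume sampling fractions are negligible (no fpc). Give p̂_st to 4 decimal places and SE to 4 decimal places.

p̂_st ≈ 0.4882, SE ≈ 0.0525

N = 1260; stratum weights W_h = N_h/N.
p̂_st = Σ W_h p̂_h = (160·0.407 + 1100·0.500)/1260 = 0.48819
V̂(p̂_st) = Σ W_h² p̂_h(1−p̂_h)/(n_h−1):
  stratum A: (160/1260)²·0.407·0.593/26 = 0.000149684
  stratum B: (1100/1260)²·0.500·0.500/73 = 0.00261013
V̂(p̂_st) = 0.00275981; SE = √V̂ = 0.0525339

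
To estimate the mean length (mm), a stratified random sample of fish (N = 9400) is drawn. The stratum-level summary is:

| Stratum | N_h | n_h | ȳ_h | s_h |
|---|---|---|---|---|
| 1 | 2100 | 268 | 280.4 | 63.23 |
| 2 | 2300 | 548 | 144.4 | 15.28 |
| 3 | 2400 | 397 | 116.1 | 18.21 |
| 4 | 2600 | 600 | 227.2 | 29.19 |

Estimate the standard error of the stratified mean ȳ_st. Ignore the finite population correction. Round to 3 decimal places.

SE(ȳ_st) ≈ 0.966

V̂(ȳ_st) = Σ W_h² s_h²/n_h, with W_h = N_h/N and N = 9400:
  stratum 1: (2100/9400)²·63.23²/268 = 0.744551
  stratum 2: (2300/9400)²·15.28²/548 = 0.0255074
  stratum 3: (2400/9400)²·18.21²/397 = 0.0544498
  stratum 4: (2600/9400)²·29.19²/600 = 0.108645
V̂(ȳ_st) = 0.933153
SE(ȳ_st) = √0.933153 = 0.965998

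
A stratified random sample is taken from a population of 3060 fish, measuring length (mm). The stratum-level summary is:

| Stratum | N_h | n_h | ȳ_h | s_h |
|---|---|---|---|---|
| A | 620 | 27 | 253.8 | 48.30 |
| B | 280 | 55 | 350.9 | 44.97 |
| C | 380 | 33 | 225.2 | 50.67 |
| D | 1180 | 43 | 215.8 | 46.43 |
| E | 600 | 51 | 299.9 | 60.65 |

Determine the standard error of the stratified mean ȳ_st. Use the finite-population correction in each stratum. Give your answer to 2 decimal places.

SE(ȳ_st) ≈ 3.80

V̂(ȳ_st) = Σ W_h² (1 − n_h/N_h) s_h²/n_h, with W_h = N_h/N and N = 3060:
  stratum A: (620/3060)²·(1 − 27/620)·48.30²/27 = 3.39261
  stratum B: (280/3060)²·(1 − 55/280)·44.97²/55 = 0.247389
  stratum C: (380/3060)²·(1 − 33/380)·50.67²/33 = 1.09562
  stratum D: (1180/3060)²·(1 − 43/1180)·46.43²/43 = 7.18337
  stratum E: (600/3060)²·(1 − 51/600)·60.65²/51 = 2.5373
V̂(ȳ_st) = 14.4563
SE(ȳ_st) = √14.4563 = 3.80214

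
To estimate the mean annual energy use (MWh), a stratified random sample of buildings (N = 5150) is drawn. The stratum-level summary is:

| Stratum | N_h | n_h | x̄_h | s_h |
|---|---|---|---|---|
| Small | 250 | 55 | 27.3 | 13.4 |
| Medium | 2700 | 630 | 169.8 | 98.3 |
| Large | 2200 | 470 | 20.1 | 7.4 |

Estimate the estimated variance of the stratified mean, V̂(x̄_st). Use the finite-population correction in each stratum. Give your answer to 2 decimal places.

V̂(x̄_st) = Σ W_h² (1 − n_h/N_h) s_h²/n_h, with W_h = N_h/N and N = 5150:
  stratum Small: (250/5150)²·(1 − 55/250)·13.4²/55 = 0.00600077
  stratum Medium: (2700/5150)²·(1 − 630/2700)·98.3²/630 = 3.23211
  stratum Large: (2200/5150)²·(1 − 470/2200)·7.4²/470 = 0.0167194
V̂(x̄_st) = 3.25483

V̂(x̄_st) ≈ 3.25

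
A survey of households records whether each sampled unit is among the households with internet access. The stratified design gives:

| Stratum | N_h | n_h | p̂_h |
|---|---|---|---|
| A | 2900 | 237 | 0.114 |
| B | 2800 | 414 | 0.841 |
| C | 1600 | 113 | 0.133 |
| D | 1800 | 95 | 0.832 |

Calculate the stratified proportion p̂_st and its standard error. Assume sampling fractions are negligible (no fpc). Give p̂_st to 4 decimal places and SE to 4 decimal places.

p̂_st ≈ 0.4831, SE ≈ 0.0128

N = 9100; stratum weights W_h = N_h/N.
p̂_st = Σ W_h p̂_h = (2900·0.114 + 2800·0.841 + 1600·0.133 + 1800·0.832)/9100 = 0.48305
V̂(p̂_st) = Σ W_h² p̂_h(1−p̂_h)/(n_h−1):
  stratum A: (2900/9100)²·0.114·0.886/236 = 4.3465e-05
  stratum B: (2800/9100)²·0.841·0.159/413 = 3.06532e-05
  stratum C: (1600/9100)²·0.133·0.867/112 = 3.1828e-05
  stratum D: (1800/9100)²·0.832·0.168/94 = 5.81791e-05
V̂(p̂_st) = 0.000164125; SE = √V̂ = 0.0128111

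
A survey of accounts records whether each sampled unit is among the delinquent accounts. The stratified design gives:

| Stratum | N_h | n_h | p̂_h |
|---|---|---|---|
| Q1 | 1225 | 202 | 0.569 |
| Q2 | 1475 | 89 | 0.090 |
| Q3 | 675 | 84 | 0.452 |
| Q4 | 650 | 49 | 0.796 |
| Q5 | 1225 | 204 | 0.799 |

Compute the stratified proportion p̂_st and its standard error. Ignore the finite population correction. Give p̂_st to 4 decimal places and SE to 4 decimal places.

p̂_st ≈ 0.5012, SE ≈ 0.0169

N = 5250; stratum weights W_h = N_h/N.
p̂_st = Σ W_h p̂_h = (1225·0.569 + 1475·0.090 + 675·0.452 + 650·0.796 + 1225·0.799)/5250 = 0.50115
V̂(p̂_st) = Σ W_h² p̂_h(1−p̂_h)/(n_h−1):
  stratum Q1: (1225/5250)²·0.569·0.431/201 = 6.64274e-05
  stratum Q2: (1475/5250)²·0.090·0.910/88 = 7.34627e-05
  stratum Q3: (675/5250)²·0.452·0.548/83 = 4.93321e-05
  stratum Q4: (650/5250)²·0.796·0.204/48 = 5.18573e-05
  stratum Q5: (1225/5250)²·0.799·0.201/203 = 4.30725e-05
V̂(p̂_st) = 0.000284152; SE = √V̂ = 0.0168568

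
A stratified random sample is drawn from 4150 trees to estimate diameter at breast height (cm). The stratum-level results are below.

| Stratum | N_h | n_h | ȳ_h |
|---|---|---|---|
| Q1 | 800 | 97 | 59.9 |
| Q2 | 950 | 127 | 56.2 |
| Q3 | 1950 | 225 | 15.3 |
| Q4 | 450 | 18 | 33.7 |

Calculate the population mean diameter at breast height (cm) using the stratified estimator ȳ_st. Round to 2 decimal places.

N = Σ N_h = 4150. Stratum weights W_h = N_h/N.
ȳ_st = (800·59.9 + 950·56.2 + 1950·15.3 + 450·33.7) / 4150 = 35.2554

ȳ_st ≈ 35.26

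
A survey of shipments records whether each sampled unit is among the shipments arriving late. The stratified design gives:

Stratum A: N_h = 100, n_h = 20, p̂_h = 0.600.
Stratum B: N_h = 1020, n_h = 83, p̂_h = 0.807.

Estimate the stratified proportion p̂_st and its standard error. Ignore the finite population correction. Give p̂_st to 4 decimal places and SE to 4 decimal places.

p̂_st ≈ 0.7885, SE ≈ 0.0409

N = 1120; stratum weights W_h = N_h/N.
p̂_st = Σ W_h p̂_h = (100·0.600 + 1020·0.807)/1120 = 0.78852
V̂(p̂_st) = Σ W_h² p̂_h(1−p̂_h)/(n_h−1):
  stratum A: (100/1120)²·0.600·0.400/19 = 0.000100698
  stratum B: (1020/1120)²·0.807·0.193/82 = 0.00157537
V̂(p̂_st) = 0.00167606; SE = √V̂ = 0.0409398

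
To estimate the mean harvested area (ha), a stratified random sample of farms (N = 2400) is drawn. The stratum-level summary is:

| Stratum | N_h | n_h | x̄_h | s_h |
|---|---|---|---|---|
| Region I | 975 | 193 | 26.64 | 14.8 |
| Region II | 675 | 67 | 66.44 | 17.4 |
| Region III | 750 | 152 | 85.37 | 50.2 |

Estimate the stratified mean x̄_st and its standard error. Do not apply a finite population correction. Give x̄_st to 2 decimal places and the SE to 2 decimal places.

x̄_st = Σ W_h x̄_h = (975·26.64 + 675·66.44 + 750·85.37)/2400 = 56.18688
V̂(x̄_st) = Σ W_h² s_h²/n_h, with W_h = N_h/N and N = 2400:
  stratum Region I: (975/2400)²·14.8²/193 = 0.187307
  stratum Region II: (675/2400)²·17.4²/67 = 0.357445
  stratum Region III: (750/2400)²·50.2²/152 = 1.61906
V̂(x̄_st) = 2.16381
SE(x̄_st) = √2.16381 = 1.47099

x̄_st ≈ 56.19, SE ≈ 1.47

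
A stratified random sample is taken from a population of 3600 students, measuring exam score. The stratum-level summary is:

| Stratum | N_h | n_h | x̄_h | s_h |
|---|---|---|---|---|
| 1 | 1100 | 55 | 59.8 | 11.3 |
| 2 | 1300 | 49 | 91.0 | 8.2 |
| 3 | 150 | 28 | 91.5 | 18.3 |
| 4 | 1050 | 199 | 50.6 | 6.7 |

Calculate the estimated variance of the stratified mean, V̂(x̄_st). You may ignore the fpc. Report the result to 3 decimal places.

V̂(x̄_st) ≈ 0.436

V̂(x̄_st) = Σ W_h² s_h²/n_h, with W_h = N_h/N and N = 3600:
  stratum 1: (1100/3600)²·11.3²/55 = 0.216758
  stratum 2: (1300/3600)²·8.2²/49 = 0.178942
  stratum 3: (150/3600)²·18.3²/28 = 0.0207645
  stratum 4: (1050/3600)²·6.7²/199 = 0.0191898
V̂(x̄_st) = 0.435654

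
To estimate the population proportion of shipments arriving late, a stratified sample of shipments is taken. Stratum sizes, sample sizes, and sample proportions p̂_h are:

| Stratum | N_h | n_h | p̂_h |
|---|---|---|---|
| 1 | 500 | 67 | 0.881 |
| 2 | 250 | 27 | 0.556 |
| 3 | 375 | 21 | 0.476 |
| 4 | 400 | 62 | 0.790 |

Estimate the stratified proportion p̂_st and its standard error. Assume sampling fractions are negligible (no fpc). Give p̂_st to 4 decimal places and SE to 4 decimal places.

N = 1525; stratum weights W_h = N_h/N.
p̂_st = Σ W_h p̂_h = (500·0.881 + 250·0.556 + 375·0.476 + 400·0.790)/1525 = 0.70426
V̂(p̂_st) = Σ W_h² p̂_h(1−p̂_h)/(n_h−1):
  stratum 1: (500/1525)²·0.881·0.119/66 = 0.000170757
  stratum 2: (250/1525)²·0.556·0.444/26 = 0.000255167
  stratum 3: (375/1525)²·0.476·0.524/20 = 0.000754104
  stratum 4: (400/1525)²·0.790·0.210/61 = 0.00018711
V̂(p̂_st) = 0.00136714; SE = √V̂ = 0.0369748

p̂_st ≈ 0.7043, SE ≈ 0.0370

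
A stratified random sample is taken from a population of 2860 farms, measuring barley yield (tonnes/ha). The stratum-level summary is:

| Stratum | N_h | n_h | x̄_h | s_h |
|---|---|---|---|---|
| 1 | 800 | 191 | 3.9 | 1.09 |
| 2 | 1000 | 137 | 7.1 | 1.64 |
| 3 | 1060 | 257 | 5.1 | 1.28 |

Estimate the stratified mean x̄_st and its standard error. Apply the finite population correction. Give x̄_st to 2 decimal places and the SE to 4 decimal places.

x̄_st ≈ 5.46, SE ≈ 0.0557

x̄_st = Σ W_h x̄_h = (800·3.9 + 1000·7.1 + 1060·5.1)/2860 = 5.46364
V̂(x̄_st) = Σ W_h² (1 − n_h/N_h) s_h²/n_h, with W_h = N_h/N and N = 2860:
  stratum 1: (800/2860)²·(1 − 191/800)·1.09²/191 = 0.000370506
  stratum 2: (1000/2860)²·(1 − 137/1000)·1.64²/137 = 0.00207131
  stratum 3: (1060/2860)²·(1 − 257/1060)·1.28²/257 = 0.000663401
V̂(x̄_st) = 0.00310522
SE(x̄_st) = √0.00310522 = 0.0557245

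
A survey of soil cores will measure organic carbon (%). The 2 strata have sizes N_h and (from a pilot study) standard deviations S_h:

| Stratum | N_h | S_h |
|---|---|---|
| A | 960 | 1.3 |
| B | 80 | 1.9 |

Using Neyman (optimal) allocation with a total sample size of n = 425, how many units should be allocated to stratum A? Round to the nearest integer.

Neyman allocation: n_h = n · N_h S_h / Σ N_i S_i, with n = 425.
  stratum A: N_h·S_h = 960·1.3 = 1248.00
  stratum B: N_h·S_h = 80·1.9 = 152.00
Σ N_h S_h = 1400.00
n for stratum A = 425·1248.00/1400.00 = 378.857 → 379

379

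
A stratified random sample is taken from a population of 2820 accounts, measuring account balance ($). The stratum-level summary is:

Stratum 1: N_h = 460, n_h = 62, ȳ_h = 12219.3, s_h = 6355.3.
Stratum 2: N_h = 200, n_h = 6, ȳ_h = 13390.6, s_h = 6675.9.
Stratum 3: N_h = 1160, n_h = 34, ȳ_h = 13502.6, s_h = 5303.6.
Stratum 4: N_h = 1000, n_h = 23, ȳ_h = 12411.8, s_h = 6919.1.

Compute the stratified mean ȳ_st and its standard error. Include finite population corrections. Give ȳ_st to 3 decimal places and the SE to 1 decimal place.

ȳ_st ≈ 12898.516, SE ≈ 665.5

ȳ_st = Σ W_h ȳ_h = (460·12219.3 + 200·13390.6 + 1160·13502.6 + 1000·12411.8)/2820 = 12898.51560
V̂(ȳ_st) = Σ W_h² (1 − n_h/N_h) s_h²/n_h, with W_h = N_h/N and N = 2820:
  stratum 1: (460/2820)²·(1 − 62/460)·6355.3²/62 = 14997.6
  stratum 2: (200/2820)²·(1 − 6/200)·6675.9²/6 = 36241.1
  stratum 3: (1160/2820)²·(1 − 34/1160)·5303.6²/34 = 135882
  stratum 4: (1000/2820)²·(1 − 23/1000)·6919.1²/23 = 255722
V̂(ȳ_st) = 442842
SE(ȳ_st) = √442842 = 665.464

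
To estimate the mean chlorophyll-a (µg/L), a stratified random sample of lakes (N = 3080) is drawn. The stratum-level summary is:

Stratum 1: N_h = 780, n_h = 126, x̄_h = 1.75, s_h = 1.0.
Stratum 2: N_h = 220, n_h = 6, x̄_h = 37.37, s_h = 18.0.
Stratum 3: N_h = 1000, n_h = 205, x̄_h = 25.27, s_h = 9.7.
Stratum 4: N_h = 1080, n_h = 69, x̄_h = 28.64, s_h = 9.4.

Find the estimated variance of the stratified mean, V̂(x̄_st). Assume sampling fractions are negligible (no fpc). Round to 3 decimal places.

V̂(x̄_st) = Σ W_h² s_h²/n_h, with W_h = N_h/N and N = 3080:
  stratum 1: (780/3080)²·1.0²/126 = 0.000508999
  stratum 2: (220/3080)²·18.0²/6 = 0.27551
  stratum 3: (1000/3080)²·9.7²/205 = 0.0483825
  stratum 4: (1080/3080)²·9.4²/69 = 0.157454
V̂(x̄_st) = 0.481855

V̂(x̄_st) ≈ 0.482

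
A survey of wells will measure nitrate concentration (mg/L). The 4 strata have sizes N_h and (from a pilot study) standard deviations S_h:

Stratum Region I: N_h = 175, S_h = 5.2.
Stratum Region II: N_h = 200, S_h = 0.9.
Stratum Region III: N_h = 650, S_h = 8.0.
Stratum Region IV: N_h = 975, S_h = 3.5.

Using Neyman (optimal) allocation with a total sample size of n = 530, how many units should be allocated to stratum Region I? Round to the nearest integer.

Neyman allocation: n_h = n · N_h S_h / Σ N_i S_i, with n = 530.
  stratum Region I: N_h·S_h = 175·5.2 = 910.00
  stratum Region II: N_h·S_h = 200·0.9 = 180.00
  stratum Region III: N_h·S_h = 650·8.0 = 5200.00
  stratum Region IV: N_h·S_h = 975·3.5 = 3412.50
Σ N_h S_h = 9702.50
n for stratum Region I = 530·910.00/9702.50 = 49.709 → 50

50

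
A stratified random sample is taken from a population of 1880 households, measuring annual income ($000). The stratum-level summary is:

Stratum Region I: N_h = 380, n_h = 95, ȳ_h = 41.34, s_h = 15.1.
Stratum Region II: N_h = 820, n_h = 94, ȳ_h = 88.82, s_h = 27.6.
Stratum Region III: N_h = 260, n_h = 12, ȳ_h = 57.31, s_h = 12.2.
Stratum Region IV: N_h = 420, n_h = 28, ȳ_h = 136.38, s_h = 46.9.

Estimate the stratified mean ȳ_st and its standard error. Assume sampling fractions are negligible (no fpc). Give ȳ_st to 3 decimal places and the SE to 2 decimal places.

ȳ_st = Σ W_h ȳ_h = (380·41.34 + 820·88.82 + 260·57.31 + 420·136.38)/1880 = 85.49032
V̂(ȳ_st) = Σ W_h² s_h²/n_h, with W_h = N_h/N and N = 1880:
  stratum Region I: (380/1880)²·15.1²/95 = 0.0980577
  stratum Region II: (820/1880)²·27.6²/94 = 1.54171
  stratum Region III: (260/1880)²·12.2²/12 = 0.23723
  stratum Region IV: (420/1880)²·46.9²/28 = 3.92076
V̂(ȳ_st) = 5.79776
SE(ȳ_st) = √5.79776 = 2.40785

ȳ_st ≈ 85.490, SE ≈ 2.41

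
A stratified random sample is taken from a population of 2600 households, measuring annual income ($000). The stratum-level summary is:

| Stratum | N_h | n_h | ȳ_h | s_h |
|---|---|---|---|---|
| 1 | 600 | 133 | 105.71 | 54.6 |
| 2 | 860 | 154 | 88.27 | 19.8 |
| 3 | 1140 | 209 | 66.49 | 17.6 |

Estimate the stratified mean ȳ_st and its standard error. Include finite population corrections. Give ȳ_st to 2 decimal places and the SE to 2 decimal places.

ȳ_st ≈ 82.74, SE ≈ 1.18

ȳ_st = Σ W_h ȳ_h = (600·105.71 + 860·88.27 + 1140·66.49)/2600 = 82.74492
V̂(ȳ_st) = Σ W_h² (1 − n_h/N_h) s_h²/n_h, with W_h = N_h/N and N = 2600:
  stratum 1: (600/2600)²·(1 − 133/600)·54.6²/133 = 0.929084
  stratum 2: (860/2600)²·(1 − 154/860)·19.8²/154 = 0.228647
  stratum 3: (1140/2600)²·(1 − 209/1140)·17.6²/209 = 0.232695
V̂(ȳ_st) = 1.39043
SE(ȳ_st) = √1.39043 = 1.17916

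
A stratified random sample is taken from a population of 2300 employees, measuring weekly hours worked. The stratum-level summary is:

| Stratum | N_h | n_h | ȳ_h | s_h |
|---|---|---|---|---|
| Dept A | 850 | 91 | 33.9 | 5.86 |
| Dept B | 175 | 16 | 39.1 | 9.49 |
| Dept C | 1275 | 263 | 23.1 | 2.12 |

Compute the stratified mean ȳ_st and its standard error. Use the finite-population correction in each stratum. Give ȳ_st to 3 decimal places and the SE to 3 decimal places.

ȳ_st ≈ 28.309, SE ≈ 0.282

ȳ_st = Σ W_h ȳ_h = (850·33.9 + 175·39.1 + 1275·23.1)/2300 = 28.30870
V̂(ȳ_st) = Σ W_h² (1 − n_h/N_h) s_h²/n_h, with W_h = N_h/N and N = 2300:
  stratum Dept A: (850/2300)²·(1 − 91/850)·5.86²/91 = 0.0460213
  stratum Dept B: (175/2300)²·(1 − 16/175)·9.49²/16 = 0.0296068
  stratum Dept C: (1275/2300)²·(1 − 263/1275)·2.12²/263 = 0.00416822
V̂(ȳ_st) = 0.0797964
SE(ȳ_st) = √0.0797964 = 0.282482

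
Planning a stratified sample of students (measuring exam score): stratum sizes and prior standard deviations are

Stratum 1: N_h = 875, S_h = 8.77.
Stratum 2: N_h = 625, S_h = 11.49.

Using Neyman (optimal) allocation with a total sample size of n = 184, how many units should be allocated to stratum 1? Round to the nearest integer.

95

Neyman allocation: n_h = n · N_h S_h / Σ N_i S_i, with n = 184.
  stratum 1: N_h·S_h = 875·8.77 = 7673.75
  stratum 2: N_h·S_h = 625·11.49 = 7181.25
Σ N_h S_h = 14855.00
n for stratum 1 = 184·7673.75/14855.00 = 95.050 → 95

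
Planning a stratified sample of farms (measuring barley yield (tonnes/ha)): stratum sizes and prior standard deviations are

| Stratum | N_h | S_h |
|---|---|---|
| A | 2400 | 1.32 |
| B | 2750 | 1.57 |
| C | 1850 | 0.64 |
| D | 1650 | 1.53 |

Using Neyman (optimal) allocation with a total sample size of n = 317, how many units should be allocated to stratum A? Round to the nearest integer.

90

Neyman allocation: n_h = n · N_h S_h / Σ N_i S_i, with n = 317.
  stratum A: N_h·S_h = 2400·1.32 = 3168.00
  stratum B: N_h·S_h = 2750·1.57 = 4317.50
  stratum C: N_h·S_h = 1850·0.64 = 1184.00
  stratum D: N_h·S_h = 1650·1.53 = 2524.50
Σ N_h S_h = 11194.00
n for stratum A = 317·3168.00/11194.00 = 89.714 → 90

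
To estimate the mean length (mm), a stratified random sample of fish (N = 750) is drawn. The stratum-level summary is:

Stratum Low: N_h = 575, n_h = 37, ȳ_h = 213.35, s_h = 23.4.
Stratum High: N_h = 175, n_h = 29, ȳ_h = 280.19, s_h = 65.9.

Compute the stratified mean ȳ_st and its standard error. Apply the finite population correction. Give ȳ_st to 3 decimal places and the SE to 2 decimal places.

ȳ_st = Σ W_h ȳ_h = (575·213.35 + 175·280.19)/750 = 228.94600
V̂(ȳ_st) = Σ W_h² (1 − n_h/N_h) s_h²/n_h, with W_h = N_h/N and N = 750:
  stratum Low: (575/750)²·(1 − 37/575)·23.4²/37 = 8.13875
  stratum High: (175/750)²·(1 − 29/175)·65.9²/29 = 6.80207
V̂(ȳ_st) = 14.9408
SE(ȳ_st) = √14.9408 = 3.86534

ȳ_st ≈ 228.946, SE ≈ 3.87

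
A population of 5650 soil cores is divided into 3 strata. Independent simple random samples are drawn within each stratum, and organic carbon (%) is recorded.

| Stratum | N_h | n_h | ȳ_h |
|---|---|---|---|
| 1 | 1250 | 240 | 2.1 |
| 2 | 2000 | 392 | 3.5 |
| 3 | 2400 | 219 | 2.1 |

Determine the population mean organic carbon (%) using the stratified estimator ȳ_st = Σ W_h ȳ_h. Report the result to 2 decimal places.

N = Σ N_h = 5650. Stratum weights W_h = N_h/N.
ȳ_st = (1250·2.1 + 2000·3.5 + 2400·2.1) / 5650 = 2.5956

ȳ_st ≈ 2.60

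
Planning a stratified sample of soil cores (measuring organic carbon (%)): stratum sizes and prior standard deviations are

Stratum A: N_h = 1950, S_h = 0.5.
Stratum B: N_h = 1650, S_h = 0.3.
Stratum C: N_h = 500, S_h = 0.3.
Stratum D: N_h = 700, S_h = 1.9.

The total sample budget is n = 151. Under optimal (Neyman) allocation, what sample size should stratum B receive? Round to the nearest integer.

Neyman allocation: n_h = n · N_h S_h / Σ N_i S_i, with n = 151.
  stratum A: N_h·S_h = 1950·0.5 = 975.00
  stratum B: N_h·S_h = 1650·0.3 = 495.00
  stratum C: N_h·S_h = 500·0.3 = 150.00
  stratum D: N_h·S_h = 700·1.9 = 1330.00
Σ N_h S_h = 2950.00
n for stratum B = 151·495.00/2950.00 = 25.337 → 25

25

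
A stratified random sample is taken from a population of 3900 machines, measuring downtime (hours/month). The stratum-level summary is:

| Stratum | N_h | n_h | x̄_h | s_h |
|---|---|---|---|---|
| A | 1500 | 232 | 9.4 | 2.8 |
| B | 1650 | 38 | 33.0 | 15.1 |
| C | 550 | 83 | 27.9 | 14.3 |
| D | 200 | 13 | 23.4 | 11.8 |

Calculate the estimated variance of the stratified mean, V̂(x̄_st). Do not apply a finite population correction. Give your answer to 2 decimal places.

V̂(x̄_st) ≈ 1.16

V̂(x̄_st) = Σ W_h² s_h²/n_h, with W_h = N_h/N and N = 3900:
  stratum A: (1500/3900)²·2.8²/232 = 0.00499898
  stratum B: (1650/3900)²·15.1²/38 = 1.07401
  stratum C: (550/3900)²·14.3²/83 = 0.0489993
  stratum D: (200/3900)²·11.8²/13 = 0.0281677
V̂(x̄_st) = 1.15618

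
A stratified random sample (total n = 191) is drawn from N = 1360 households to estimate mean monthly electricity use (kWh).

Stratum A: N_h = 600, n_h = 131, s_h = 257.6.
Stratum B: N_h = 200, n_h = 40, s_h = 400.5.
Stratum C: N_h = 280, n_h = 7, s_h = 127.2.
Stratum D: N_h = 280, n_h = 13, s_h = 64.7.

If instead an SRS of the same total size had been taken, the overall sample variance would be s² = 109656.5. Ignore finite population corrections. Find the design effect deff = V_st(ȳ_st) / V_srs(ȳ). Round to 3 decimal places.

deff ≈ 0.517

V̂(ȳ_st) = Σ W_h² s_h²/n_h, with W_h = N_h/N and N = 1360:
  stratum A: (600/1360)²·257.6²/131 = 98.5928
  stratum B: (200/1360)²·400.5²/40 = 86.7216
  stratum C: (280/1360)²·127.2²/7 = 97.9748
  stratum D: (280/1360)²·64.7²/13 = 13.6491
V_st = 296.938
V_srs = s²/n = 109656.5/191 = 574.118
deff = V_st / V_srs = 296.938/574.118 = 0.5172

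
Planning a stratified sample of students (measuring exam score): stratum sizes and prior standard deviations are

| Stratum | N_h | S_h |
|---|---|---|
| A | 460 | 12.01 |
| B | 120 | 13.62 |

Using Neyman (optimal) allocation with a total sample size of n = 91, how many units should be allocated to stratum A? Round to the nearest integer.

70

Neyman allocation: n_h = n · N_h S_h / Σ N_i S_i, with n = 91.
  stratum A: N_h·S_h = 460·12.01 = 5524.60
  stratum B: N_h·S_h = 120·13.62 = 1634.40
Σ N_h S_h = 7159.00
n for stratum A = 91·5524.60/7159.00 = 70.225 → 70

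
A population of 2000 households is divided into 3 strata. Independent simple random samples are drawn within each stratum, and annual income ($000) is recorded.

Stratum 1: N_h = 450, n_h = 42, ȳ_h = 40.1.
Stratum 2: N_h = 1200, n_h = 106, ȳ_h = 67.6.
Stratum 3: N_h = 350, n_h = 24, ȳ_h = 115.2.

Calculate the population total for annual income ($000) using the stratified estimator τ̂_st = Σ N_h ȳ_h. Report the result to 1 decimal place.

τ̂_st ≈ 139485.0

τ̂_st = Σ N_h ȳ_h = 450·40.1 + 1200·67.6 + 350·115.2 = 139485.0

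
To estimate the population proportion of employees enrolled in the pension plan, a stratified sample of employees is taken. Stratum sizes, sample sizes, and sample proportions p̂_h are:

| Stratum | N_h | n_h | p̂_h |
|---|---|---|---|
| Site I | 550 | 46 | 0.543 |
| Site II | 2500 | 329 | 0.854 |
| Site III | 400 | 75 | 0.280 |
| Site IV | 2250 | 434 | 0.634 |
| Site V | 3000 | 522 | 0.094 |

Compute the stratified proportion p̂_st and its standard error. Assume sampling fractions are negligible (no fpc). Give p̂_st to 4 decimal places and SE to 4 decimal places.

N = 8700; stratum weights W_h = N_h/N.
p̂_st = Σ W_h p̂_h = (550·0.543 + 2500·0.854 + 400·0.280 + 2250·0.634 + 3000·0.094)/8700 = 0.48898
V̂(p̂_st) = Σ W_h² p̂_h(1−p̂_h)/(n_h−1):
  stratum Site I: (550/8700)²·0.543·0.457/45 = 2.20389e-05
  stratum Site II: (2500/8700)²·0.854·0.146/328 = 3.13891e-05
  stratum Site III: (400/8700)²·0.280·0.720/74 = 5.75891e-06
  stratum Site IV: (2250/8700)²·0.634·0.366/433 = 3.58434e-05
  stratum Site V: (3000/8700)²·0.094·0.906/521 = 1.94367e-05
V̂(p̂_st) = 0.000114467; SE = √V̂ = 0.0106989

p̂_st ≈ 0.4890, SE ≈ 0.0107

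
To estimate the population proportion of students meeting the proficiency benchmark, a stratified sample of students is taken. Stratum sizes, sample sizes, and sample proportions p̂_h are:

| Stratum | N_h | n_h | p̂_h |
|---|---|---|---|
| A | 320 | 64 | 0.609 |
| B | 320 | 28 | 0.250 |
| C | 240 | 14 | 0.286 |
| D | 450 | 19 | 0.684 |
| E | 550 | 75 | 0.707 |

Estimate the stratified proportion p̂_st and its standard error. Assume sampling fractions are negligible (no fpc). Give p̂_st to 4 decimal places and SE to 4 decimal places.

p̂_st ≈ 0.5533, SE ≈ 0.0387

N = 1880; stratum weights W_h = N_h/N.
p̂_st = Σ W_h p̂_h = (320·0.609 + 320·0.250 + 240·0.286 + 450·0.684 + 550·0.707)/1880 = 0.55328
V̂(p̂_st) = Σ W_h² p̂_h(1−p̂_h)/(n_h−1):
  stratum A: (320/1880)²·0.609·0.391/63 = 0.000109506
  stratum B: (320/1880)²·0.250·0.750/27 = 0.000201197
  stratum C: (240/1880)²·0.286·0.714/13 = 0.000255993
  stratum D: (450/1880)²·0.684·0.316/18 = 0.000687987
  stratum E: (550/1880)²·0.707·0.293/74 = 0.000239588
V̂(p̂_st) = 0.00149427; SE = √V̂ = 0.0386558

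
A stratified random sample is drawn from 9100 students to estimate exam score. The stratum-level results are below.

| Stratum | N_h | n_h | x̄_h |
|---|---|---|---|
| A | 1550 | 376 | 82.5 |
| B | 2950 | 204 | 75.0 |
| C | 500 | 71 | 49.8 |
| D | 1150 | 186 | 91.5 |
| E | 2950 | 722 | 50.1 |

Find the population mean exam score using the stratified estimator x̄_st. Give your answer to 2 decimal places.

N = Σ N_h = 9100. Stratum weights W_h = N_h/N.
x̄_st = (1550·82.5 + 2950·75.0 + 500·49.8 + 1150·91.5 + 2950·50.1) / 9100 = 68.9060

x̄_st ≈ 68.91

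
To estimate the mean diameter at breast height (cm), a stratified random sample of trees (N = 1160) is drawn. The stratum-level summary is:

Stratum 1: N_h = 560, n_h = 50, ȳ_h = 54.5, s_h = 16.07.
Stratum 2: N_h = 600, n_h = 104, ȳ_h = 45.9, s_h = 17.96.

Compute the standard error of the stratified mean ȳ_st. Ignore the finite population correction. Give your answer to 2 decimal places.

SE(ȳ_st) ≈ 1.43

V̂(ȳ_st) = Σ W_h² s_h²/n_h, with W_h = N_h/N and N = 1160:
  stratum 1: (560/1160)²·16.07²/50 = 1.20371
  stratum 2: (600/1160)²·17.96²/104 = 0.829786
V̂(ȳ_st) = 2.0335
SE(ȳ_st) = √2.0335 = 1.42601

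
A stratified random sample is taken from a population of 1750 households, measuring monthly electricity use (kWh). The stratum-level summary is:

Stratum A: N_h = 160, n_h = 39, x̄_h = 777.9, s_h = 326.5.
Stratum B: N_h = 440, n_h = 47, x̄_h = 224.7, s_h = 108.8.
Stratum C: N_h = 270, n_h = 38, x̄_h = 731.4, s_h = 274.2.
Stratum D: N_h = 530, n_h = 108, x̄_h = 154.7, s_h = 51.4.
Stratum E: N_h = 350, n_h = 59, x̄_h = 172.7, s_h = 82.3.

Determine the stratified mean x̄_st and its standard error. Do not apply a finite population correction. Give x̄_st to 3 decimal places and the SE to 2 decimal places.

x̄_st = Σ W_h x̄_h = (160·777.9 + 440·224.7 + 270·731.4 + 530·154.7 + 350·172.7)/1750 = 321.85486
V̂(x̄_st) = Σ W_h² s_h²/n_h, with W_h = N_h/N and N = 1750:
  stratum A: (160/1750)²·326.5²/39 = 22.8489
  stratum B: (440/1750)²·108.8²/47 = 15.9217
  stratum C: (270/1750)²·274.2²/38 = 47.098
  stratum D: (530/1750)²·51.4²/108 = 2.24377
  stratum E: (350/1750)²·82.3²/59 = 4.59206
V̂(x̄_st) = 92.7045
SE(x̄_st) = √92.7045 = 9.62832

x̄_st ≈ 321.855, SE ≈ 9.63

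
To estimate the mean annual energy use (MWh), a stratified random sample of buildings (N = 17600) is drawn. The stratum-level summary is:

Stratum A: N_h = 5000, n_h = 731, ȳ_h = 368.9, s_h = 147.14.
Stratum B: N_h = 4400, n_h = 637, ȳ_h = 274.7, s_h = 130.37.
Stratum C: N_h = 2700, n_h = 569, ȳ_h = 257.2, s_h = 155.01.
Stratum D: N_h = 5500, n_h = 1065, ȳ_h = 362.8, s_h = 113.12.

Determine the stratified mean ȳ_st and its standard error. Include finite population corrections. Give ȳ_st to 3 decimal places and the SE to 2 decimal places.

ȳ_st = Σ W_h ȳ_h = (5000·368.9 + 4400·274.7 + 2700·257.2 + 5500·362.8)/17600 = 326.30795
V̂(ȳ_st) = Σ W_h² (1 − n_h/N_h) s_h²/n_h, with W_h = N_h/N and N = 17600:
  stratum A: (5000/17600)²·(1 − 731/5000)·147.14²/731 = 2.04087
  stratum B: (4400/17600)²·(1 − 637/4400)·130.37²/637 = 1.42619
  stratum C: (2700/17600)²·(1 − 569/2700)·155.01²/569 = 0.784385
  stratum D: (5500/17600)²·(1 − 1065/5500)·113.12²/1065 = 0.94615
V̂(ȳ_st) = 5.19759
SE(ȳ_st) = √5.19759 = 2.27982

ȳ_st ≈ 326.308, SE ≈ 2.28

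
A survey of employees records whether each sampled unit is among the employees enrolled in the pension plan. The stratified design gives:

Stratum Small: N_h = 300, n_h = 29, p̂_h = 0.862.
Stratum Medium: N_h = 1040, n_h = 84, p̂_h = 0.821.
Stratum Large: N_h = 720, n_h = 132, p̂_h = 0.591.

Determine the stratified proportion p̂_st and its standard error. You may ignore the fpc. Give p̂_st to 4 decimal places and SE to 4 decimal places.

p̂_st ≈ 0.7466, SE ≈ 0.0277

N = 2060; stratum weights W_h = N_h/N.
p̂_st = Σ W_h p̂_h = (300·0.862 + 1040·0.821 + 720·0.591)/2060 = 0.74658
V̂(p̂_st) = Σ W_h² p̂_h(1−p̂_h)/(n_h−1):
  stratum Small: (300/2060)²·0.862·0.138/28 = 9.01024e-05
  stratum Medium: (1040/2060)²·0.821·0.179/83 = 0.000451284
  stratum Large: (720/2060)²·0.591·0.409/131 = 0.000225408
V̂(p̂_st) = 0.000766795; SE = √V̂ = 0.0276911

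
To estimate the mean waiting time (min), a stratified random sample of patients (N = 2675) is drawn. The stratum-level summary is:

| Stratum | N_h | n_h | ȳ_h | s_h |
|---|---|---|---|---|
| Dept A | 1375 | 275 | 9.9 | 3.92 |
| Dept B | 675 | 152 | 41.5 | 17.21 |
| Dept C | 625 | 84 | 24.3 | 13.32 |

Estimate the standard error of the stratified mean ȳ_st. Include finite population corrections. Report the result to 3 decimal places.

SE(ȳ_st) ≈ 0.456

V̂(ȳ_st) = Σ W_h² (1 − n_h/N_h) s_h²/n_h, with W_h = N_h/N and N = 2675:
  stratum Dept A: (1375/2675)²·(1 − 275/1375)·3.92²/275 = 0.011811
  stratum Dept B: (675/2675)²·(1 − 152/675)·17.21²/152 = 0.0961338
  stratum Dept C: (625/2675)²·(1 − 84/625)·13.32²/84 = 0.0998065
V̂(ȳ_st) = 0.207751
SE(ȳ_st) = √0.207751 = 0.455797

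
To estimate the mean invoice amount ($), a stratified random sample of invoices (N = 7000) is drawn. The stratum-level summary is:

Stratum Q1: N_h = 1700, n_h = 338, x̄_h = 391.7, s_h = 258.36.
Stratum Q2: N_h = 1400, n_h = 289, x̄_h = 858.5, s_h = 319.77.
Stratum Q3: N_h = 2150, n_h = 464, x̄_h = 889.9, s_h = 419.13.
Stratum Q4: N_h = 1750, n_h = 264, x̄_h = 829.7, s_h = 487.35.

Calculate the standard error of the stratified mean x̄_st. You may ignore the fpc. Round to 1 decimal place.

V̂(x̄_st) = Σ W_h² s_h²/n_h, with W_h = N_h/N and N = 7000:
  stratum Q1: (1700/7000)²·258.36²/338 = 11.6476
  stratum Q2: (1400/7000)²·319.77²/289 = 14.1526
  stratum Q3: (2150/7000)²·419.13²/464 = 35.7158
  stratum Q4: (1750/7000)²·487.35²/264 = 56.2287
V̂(x̄_st) = 117.745
SE(x̄_st) = √117.745 = 10.851

SE(x̄_st) ≈ 10.9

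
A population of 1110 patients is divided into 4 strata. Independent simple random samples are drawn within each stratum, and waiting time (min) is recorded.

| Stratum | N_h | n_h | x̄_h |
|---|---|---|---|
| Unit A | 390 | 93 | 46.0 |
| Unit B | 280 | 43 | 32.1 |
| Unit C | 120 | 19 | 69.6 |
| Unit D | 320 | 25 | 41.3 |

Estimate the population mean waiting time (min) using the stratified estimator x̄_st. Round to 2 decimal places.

N = Σ N_h = 1110. Stratum weights W_h = N_h/N.
x̄_st = (390·46.0 + 280·32.1 + 120·69.6 + 320·41.3) / 1110 = 43.6901

x̄_st ≈ 43.69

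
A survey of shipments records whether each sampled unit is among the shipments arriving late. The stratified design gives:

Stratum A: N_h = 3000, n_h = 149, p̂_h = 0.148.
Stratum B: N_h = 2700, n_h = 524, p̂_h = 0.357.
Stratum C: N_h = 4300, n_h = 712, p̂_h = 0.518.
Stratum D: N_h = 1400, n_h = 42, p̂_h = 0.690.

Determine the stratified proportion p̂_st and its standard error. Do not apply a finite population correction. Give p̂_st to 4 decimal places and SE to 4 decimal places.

p̂_st ≈ 0.4036, SE ≈ 0.0146

N = 11400; stratum weights W_h = N_h/N.
p̂_st = Σ W_h p̂_h = (3000·0.148 + 2700·0.357 + 4300·0.518 + 1400·0.690)/11400 = 0.40362
V̂(p̂_st) = Σ W_h² p̂_h(1−p̂_h)/(n_h−1):
  stratum A: (3000/11400)²·0.148·0.852/148 = 5.90028e-05
  stratum B: (2700/11400)²·0.357·0.643/523 = 2.46204e-05
  stratum C: (4300/11400)²·0.518·0.482/711 = 4.99614e-05
  stratum D: (1400/11400)²·0.690·0.310/41 = 7.86816e-05
V̂(p̂_st) = 0.000212266; SE = √V̂ = 0.0145694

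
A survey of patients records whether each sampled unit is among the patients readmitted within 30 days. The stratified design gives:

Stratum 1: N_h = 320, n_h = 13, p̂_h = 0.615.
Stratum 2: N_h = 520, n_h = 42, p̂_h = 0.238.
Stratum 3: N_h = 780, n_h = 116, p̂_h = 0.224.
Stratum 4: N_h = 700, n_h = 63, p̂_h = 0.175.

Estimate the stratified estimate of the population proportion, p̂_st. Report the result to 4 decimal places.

p̂_st ≈ 0.2663

N = 2320; stratum weights W_h = N_h/N.
p̂_st = Σ W_h p̂_h = (320·0.615 + 520·0.238 + 780·0.224 + 700·0.175)/2320 = 0.26628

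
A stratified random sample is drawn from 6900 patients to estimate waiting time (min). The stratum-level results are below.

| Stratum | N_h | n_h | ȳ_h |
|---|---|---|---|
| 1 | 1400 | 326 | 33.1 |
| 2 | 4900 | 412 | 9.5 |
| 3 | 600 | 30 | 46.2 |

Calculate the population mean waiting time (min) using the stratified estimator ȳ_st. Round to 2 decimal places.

N = Σ N_h = 6900. Stratum weights W_h = N_h/N.
ȳ_st = (1400·33.1 + 4900·9.5 + 600·46.2) / 6900 = 17.4797

ȳ_st ≈ 17.48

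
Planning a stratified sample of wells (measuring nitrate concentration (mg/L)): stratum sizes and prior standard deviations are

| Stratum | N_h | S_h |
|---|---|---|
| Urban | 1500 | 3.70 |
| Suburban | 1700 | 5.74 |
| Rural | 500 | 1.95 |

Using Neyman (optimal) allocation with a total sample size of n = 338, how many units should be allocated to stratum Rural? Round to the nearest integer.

Neyman allocation: n_h = n · N_h S_h / Σ N_i S_i, with n = 338.
  stratum Urban: N_h·S_h = 1500·3.70 = 5550.00
  stratum Suburban: N_h·S_h = 1700·5.74 = 9758.00
  stratum Rural: N_h·S_h = 500·1.95 = 975.00
Σ N_h S_h = 16283.00
n for stratum Rural = 338·975.00/16283.00 = 20.239 → 20

20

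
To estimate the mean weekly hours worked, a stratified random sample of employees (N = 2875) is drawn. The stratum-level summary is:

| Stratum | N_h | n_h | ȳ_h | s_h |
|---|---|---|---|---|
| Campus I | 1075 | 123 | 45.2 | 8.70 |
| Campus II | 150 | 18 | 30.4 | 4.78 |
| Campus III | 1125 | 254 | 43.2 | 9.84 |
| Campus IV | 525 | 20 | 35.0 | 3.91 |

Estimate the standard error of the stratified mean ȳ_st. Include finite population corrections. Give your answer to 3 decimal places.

V̂(ȳ_st) = Σ W_h² (1 − n_h/N_h) s_h²/n_h, with W_h = N_h/N and N = 2875:
  stratum Campus I: (1075/2875)²·(1 − 123/1075)·8.70²/123 = 0.0761909
  stratum Campus II: (150/2875)²·(1 − 18/150)·4.78²/18 = 0.00304069
  stratum Campus III: (1125/2875)²·(1 − 254/1125)·9.84²/254 = 0.0451909
  stratum Campus IV: (525/2875)²·(1 − 20/525)·3.91²/20 = 0.0245188
V̂(ȳ_st) = 0.148941
SE(ȳ_st) = √0.148941 = 0.385929

SE(ȳ_st) ≈ 0.386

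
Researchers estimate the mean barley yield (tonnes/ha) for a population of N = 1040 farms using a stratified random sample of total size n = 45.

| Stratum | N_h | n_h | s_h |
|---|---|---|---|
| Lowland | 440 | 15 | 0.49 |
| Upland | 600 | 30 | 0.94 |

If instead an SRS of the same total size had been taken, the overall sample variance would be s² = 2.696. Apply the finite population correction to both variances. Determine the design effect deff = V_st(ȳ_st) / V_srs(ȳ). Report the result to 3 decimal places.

V̂(ȳ_st) = Σ W_h² (1 − n_h/N_h) s_h²/n_h, with W_h = N_h/N and N = 1040:
  stratum Lowland: (440/1040)²·(1 − 15/440)·0.49²/15 = 0.00276742
  stratum Upland: (600/1040)²·(1 − 30/600)·0.94²/30 = 0.00931309
V_st = 0.0120805
V_srs = (1 − 45/1040)·2.696/45 = 0.0573188
deff = V_st / V_srs = 0.0120805/0.0573188 = 0.2108

deff ≈ 0.211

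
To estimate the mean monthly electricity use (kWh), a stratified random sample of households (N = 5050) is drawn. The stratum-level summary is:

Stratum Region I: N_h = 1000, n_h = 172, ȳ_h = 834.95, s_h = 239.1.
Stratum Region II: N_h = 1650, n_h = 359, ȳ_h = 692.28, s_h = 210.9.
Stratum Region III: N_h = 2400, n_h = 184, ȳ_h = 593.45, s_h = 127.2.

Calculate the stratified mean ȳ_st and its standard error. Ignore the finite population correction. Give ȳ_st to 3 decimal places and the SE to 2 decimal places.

ȳ_st = Σ W_h ȳ_h = (1000·834.95 + 1650·692.28 + 2400·593.45)/5050 = 673.56277
V̂(ȳ_st) = Σ W_h² s_h²/n_h, with W_h = N_h/N and N = 5050:
  stratum Region I: (1000/5050)²·239.1²/172 = 13.0331
  stratum Region II: (1650/5050)²·210.9²/359 = 13.2265
  stratum Region III: (2400/5050)²·127.2²/184 = 19.8608
V̂(ȳ_st) = 46.1203
SE(ȳ_st) = √46.1203 = 6.7912

ȳ_st ≈ 673.563, SE ≈ 6.79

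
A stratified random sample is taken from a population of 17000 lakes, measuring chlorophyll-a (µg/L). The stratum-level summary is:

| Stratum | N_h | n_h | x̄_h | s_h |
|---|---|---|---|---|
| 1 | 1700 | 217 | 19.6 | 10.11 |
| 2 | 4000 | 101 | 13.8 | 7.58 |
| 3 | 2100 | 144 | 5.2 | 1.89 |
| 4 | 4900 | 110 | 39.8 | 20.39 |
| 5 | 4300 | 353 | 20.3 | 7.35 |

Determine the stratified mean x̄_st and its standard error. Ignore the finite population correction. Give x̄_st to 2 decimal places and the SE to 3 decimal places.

x̄_st = Σ W_h x̄_h = (1700·19.6 + 4000·13.8 + 2100·5.2 + 4900·39.8 + 4300·20.3)/17000 = 22.45588
V̂(x̄_st) = Σ W_h² s_h²/n_h, with W_h = N_h/N and N = 17000:
  stratum 1: (1700/17000)²·10.11²/217 = 0.00471024
  stratum 2: (4000/17000)²·7.58²/101 = 0.0314948
  stratum 3: (2100/17000)²·1.89²/144 = 0.000378531
  stratum 4: (4900/17000)²·20.39²/110 = 0.314005
  stratum 5: (4300/17000)²·7.35²/353 = 0.00979127
V̂(x̄_st) = 0.36038
SE(x̄_st) = √0.36038 = 0.600316

x̄_st ≈ 22.46, SE ≈ 0.600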